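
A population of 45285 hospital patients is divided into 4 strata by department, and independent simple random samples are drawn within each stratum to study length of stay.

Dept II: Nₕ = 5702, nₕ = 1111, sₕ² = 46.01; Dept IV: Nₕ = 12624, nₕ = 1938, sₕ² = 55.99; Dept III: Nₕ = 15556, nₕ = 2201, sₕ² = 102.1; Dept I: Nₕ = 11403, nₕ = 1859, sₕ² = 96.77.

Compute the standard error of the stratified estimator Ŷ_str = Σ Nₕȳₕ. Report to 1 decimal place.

4503.7

Var(Ŷ_str) = Σₕ Nₕ²(1 − fₕ)sₕ²/nₕ.
Dept II: 5702²·(1 − 1111/5702)·46.01/1111 = 1.0841083 × 10^6.
Dept IV: 12624²·(1 − 1938/12624)·55.99/1938 = 3.897345 × 10^6.
Dept III: 15556²·(1 − 2201/15556)·102.1/2201 = 9.6371258 × 10^6.
Dept I: 11403²·(1 − 1859/11403)·96.77/1859 = 5.6651434 × 10^6.
Sum = 2.0283723 × 10^7.
SE = √(2.0283723 × 10^7) = 4503.7.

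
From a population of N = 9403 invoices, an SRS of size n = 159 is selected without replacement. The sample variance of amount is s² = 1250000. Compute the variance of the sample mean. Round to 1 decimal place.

Under SRS without replacement, Var(ȳ) = (1 − f)·s²/n with f = n/N = 159/9403 = 0.01690950.
Var(ȳ) = (1 − 0.01690950)·1250000/159 = 0.98309050·7861.6352 = 7728.6989.

7728.7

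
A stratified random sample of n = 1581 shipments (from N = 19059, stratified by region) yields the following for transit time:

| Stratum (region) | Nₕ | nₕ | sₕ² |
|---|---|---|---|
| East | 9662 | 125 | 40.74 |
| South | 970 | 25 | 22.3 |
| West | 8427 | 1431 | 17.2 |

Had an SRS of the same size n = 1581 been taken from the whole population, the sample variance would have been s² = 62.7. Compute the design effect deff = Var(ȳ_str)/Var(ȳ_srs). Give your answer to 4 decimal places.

2.3889

Var(ȳ_str) = Σ Wₕ²(1−fₕ)sₕ²/nₕ with Wₕ = Nₕ/19059:
  East: (9662/19059)²·(1−125/9662)·40.74/125 = 0.082677932
  South: (970/19059)²·(1−25/970)·22.3/25 = 0.0022509621
  West: (8427/19059)²·(1−1431/8427)·17.2/1431 = 0.0019507939
  → Var(ȳ_str) = 0.086879688.
Var(ȳ_srs) = (1 − 1581/19059)·62.7/1581 = 0.03636866.
deff = 0.086879688 / 0.03636866 = 2.3889.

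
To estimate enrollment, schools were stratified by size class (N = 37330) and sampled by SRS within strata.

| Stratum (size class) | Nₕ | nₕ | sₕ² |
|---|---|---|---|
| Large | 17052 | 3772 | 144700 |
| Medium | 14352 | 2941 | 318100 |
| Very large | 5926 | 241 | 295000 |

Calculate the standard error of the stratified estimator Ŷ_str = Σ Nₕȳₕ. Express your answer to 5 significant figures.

260070

Var(Ŷ_str) = Σₕ Nₕ²(1 − fₕ)sₕ²/nₕ.
Large: 17052²·(1 − 3772/17052)·144700/3772 = 8.6870085 × 10^9.
Medium: 14352²·(1 − 2941/14352)·318100/2941 = 1.7713516 × 10^10.
Very large: 5926²·(1 − 241/5926)·295000/241 = 4.1237952 × 10^10.
Sum = 6.7638477 × 10^10.
SE = √(6.7638477 × 10^10) = 260070.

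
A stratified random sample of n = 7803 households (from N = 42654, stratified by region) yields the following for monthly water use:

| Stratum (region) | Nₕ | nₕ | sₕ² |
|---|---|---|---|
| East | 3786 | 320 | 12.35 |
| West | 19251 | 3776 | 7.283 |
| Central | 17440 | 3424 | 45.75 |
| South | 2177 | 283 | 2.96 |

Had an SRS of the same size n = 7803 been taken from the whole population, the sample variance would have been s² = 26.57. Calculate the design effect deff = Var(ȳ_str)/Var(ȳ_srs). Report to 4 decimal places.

Var(ȳ_str) = Σ Wₕ²(1−fₕ)sₕ²/nₕ with Wₕ = Nₕ/42654:
  East: (3786/42654)²·(1−320/3786)·12.35/320 = 2.7835987 × 10^-4
  West: (19251/42654)²·(1−3776/19251)·7.283/3776 = 3.1582227 × 10^-4
  Central: (17440/42654)²·(1−3424/17440)·45.75/3424 = 0.0017951816
  South: (2177/42654)²·(1−283/2177)·2.96/283 = 2.3704137 × 10^-5
  → Var(ȳ_str) = 0.0024130679.
Var(ȳ_srs) = (1 − 7803/42654)·26.57/7803 = 0.0027821813.
deff = 0.0024130679 / 0.0027821813 = 0.8673.

0.8673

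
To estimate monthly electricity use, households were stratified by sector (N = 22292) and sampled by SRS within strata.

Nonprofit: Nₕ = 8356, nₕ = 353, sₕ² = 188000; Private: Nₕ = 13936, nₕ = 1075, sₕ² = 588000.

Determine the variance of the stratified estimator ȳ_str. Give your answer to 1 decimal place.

269.0

Var(ȳ_str) = Σₕ Wₕ²(1 − fₕ)sₕ²/nₕ with Wₕ = Nₕ/N, N = 22292.
Nonprofit: Wₕ = 0.37484299; term = 0.37484299²·(1 − 0.04224509)·188000/353 = 71.669822.
Private: Wₕ = 0.62515701; term = 0.62515701²·(1 − 0.07713835)·588000/1075 = 197.28028.
Sum = 268.9501.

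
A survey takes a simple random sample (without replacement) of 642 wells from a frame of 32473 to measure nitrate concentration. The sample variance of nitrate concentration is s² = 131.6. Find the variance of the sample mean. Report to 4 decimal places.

0.2009

Under SRS without replacement, Var(ȳ) = (1 − f)·s²/n with f = n/N = 642/32473 = 0.01977027.
Var(ȳ) = (1 − 0.01977027)·131.6/642 = 0.98022973·0.20498442 = 0.20093183.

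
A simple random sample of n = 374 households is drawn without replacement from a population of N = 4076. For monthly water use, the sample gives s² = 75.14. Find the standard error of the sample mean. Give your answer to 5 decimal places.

0.42717

Under SRS without replacement, Var(ȳ) = (1 − f)·s²/n with f = n/N = 374/4076 = 0.09175662.
Var(ȳ) = (1 − 0.09175662)·75.14/374 = 0.90824338·0.20090909 = 0.18247435.
SE(ȳ) = √(0.18247435) = 0.42717.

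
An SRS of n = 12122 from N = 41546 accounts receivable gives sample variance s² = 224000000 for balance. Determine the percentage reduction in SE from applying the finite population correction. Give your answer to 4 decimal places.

15.8438

f = n/N = 12122/41546 = 0.29177297.
SE_no-fpc = √(s²/n) = 135.93675; SE_fpc = √((1−f)s²/n) = 114.39923.
Ratio = √(1−f) = 0.84156225. Reduction = 100·(1 − 0.84156225) = 15.8438%.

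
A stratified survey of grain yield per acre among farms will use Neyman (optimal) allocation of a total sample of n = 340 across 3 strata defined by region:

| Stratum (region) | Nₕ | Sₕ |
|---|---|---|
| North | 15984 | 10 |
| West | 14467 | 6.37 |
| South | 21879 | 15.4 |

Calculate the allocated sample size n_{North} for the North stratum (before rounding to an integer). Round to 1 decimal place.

Neyman allocation: nₕ = n·NₕSₕ / Σⱼ NⱼSⱼ.
Σ NⱼSⱼ = 15984·10 + 14467·6.37 + 21879·15.4 = 588931.39.
n_{North} = 340·15984·10 / 588931.39 = 92.3.

92.3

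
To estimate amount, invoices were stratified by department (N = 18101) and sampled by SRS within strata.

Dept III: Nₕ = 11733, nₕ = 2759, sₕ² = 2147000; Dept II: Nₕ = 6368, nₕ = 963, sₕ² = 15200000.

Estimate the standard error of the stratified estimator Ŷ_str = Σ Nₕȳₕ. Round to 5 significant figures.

790700

Var(Ŷ_str) = Σₕ Nₕ²(1 − fₕ)sₕ²/nₕ.
Dept III: 11733²·(1 − 2759/11733)·2147000/2759 = 8.1936136 × 10^10.
Dept II: 6368²·(1 − 963/6368)·15200000/963 = 5.4327041 × 10^11.
Sum = 6.2520655 × 10^11.
SE = √(6.2520655 × 10^11) = 790700.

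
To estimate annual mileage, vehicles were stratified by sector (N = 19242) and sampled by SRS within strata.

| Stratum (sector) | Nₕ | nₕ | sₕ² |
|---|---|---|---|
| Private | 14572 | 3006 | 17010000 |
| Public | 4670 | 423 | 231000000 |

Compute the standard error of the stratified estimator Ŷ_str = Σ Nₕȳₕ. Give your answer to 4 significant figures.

Var(Ŷ_str) = Σₕ Nₕ²(1 − fₕ)sₕ²/nₕ.
Private: 14572²·(1 − 3006/14572)·17010000/3006 = 9.5371297 × 10^11.
Public: 4670²·(1 − 423/4670)·231000000/423 = 1.0831055 × 10^13.
Sum = 1.1784768 × 10^13.
SE = √(1.1784768 × 10^13) = 3.433 × 10^6.

3.433 × 10^6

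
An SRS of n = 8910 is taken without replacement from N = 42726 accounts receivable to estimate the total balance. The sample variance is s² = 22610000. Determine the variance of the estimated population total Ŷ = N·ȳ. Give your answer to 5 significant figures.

3.6664 × 10^12

Var(Ŷ) = N²·Var(ȳ) = N²·(1 − n/N)·s²/n.
f = 8910/42726 = 0.20853813; Var(ȳ) = 0.79146187·22610000/8910 = 2008.4122.
Var(Ŷ) = 42726² · 2008.4122 = 3.6663787 × 10^12.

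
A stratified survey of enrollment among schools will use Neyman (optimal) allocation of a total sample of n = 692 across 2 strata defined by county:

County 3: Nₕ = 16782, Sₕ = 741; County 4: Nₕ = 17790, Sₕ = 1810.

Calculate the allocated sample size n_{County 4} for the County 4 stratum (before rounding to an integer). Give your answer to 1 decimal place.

499.2

Neyman allocation: nₕ = n·NₕSₕ / Σⱼ NⱼSⱼ.
Σ NⱼSⱼ = 16782·741 + 17790·1810 = 4.4635362 × 10^7.
n_{County 4} = 692·17790·1810 / (4.4635362 × 10^7) = 499.2.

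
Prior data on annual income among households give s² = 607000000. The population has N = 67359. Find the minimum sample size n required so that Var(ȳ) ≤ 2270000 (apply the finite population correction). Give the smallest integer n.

Without fpc, n₀ = s²/D = 607000000/2270000 = 267.4009.
With fpc, (1 − n/N)·s²/n ≤ D requires n ≥ n₀/(1 + n₀/N) = 267.4009/(1 + 267.4009/67359) = 266.3436.
Rounding up, n = 267.

267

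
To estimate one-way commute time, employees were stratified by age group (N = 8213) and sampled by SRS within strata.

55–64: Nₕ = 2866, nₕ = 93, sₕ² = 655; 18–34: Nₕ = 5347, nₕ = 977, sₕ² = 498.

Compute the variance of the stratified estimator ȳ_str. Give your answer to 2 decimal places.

Var(ȳ_str) = Σₕ Wₕ²(1 − fₕ)sₕ²/nₕ with Wₕ = Nₕ/N, N = 8213.
55–64: Wₕ = 0.34895897; term = 0.34895897²·(1 − 0.03244941)·655/93 = 0.82981401.
18–34: Wₕ = 0.65104103; term = 0.65104103²·(1 − 0.18271928)·498/977 = 0.17657237.
Sum = 1.0063864.

1.01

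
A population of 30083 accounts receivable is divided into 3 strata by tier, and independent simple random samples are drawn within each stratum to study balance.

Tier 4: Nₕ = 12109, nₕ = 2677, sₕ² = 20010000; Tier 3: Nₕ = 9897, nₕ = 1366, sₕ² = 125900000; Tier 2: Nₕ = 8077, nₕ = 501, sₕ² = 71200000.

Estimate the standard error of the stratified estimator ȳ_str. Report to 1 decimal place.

138.4

Var(ȳ_str) = Σₕ Wₕ²(1 − fₕ)sₕ²/nₕ with Wₕ = Nₕ/N, N = 30083.
Tier 4: Wₕ = 0.40251970; term = 0.40251970²·(1 − 0.22107523)·20010000/2677 = 943.34055.
Tier 3: Wₕ = 0.32898979; term = 0.32898979²·(1 − 0.13802162)·125900000/1366 = 8598.7685.
Tier 2: Wₕ = 0.26849051; term = 0.26849051²·(1 − 0.06202798)·71200000/501 = 9609.2619.
Sum = 19151.371.
SE = √(19151.371) = 138.4.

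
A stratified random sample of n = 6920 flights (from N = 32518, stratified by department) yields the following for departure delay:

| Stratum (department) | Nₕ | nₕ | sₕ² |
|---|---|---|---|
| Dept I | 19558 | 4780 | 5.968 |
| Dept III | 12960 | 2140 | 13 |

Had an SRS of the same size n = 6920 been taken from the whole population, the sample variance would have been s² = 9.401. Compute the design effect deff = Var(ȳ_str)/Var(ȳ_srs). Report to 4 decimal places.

Var(ȳ_str) = Σ Wₕ²(1−fₕ)sₕ²/nₕ with Wₕ = Nₕ/32518:
  Dept I: (19558/32518)²·(1−4780/19558)·5.968/4780 = 3.4126627 × 10^-4
  Dept III: (12960/32518)²·(1−2140/12960)·13/2140 = 8.0559022 × 10^-4
  → Var(ȳ_str) = 0.0011468565.
Var(ȳ_srs) = (1 − 6920/32518)·9.401/6920 = 0.0010694246.
deff = 0.0011468565 / 0.0010694246 = 1.0724.

1.0724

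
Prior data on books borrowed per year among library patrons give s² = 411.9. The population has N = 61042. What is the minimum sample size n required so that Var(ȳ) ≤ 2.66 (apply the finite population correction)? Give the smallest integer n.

Without fpc, n₀ = s²/D = 411.9/2.66 = 154.8496.
With fpc, (1 − n/N)·s²/n ≤ D requires n ≥ n₀/(1 + n₀/N) = 154.8496/(1 + 154.8496/61042) = 154.4578.
Rounding up, n = 155.

155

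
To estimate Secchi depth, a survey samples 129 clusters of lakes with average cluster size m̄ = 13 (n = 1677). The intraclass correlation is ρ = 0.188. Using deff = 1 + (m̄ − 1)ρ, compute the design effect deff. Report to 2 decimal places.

3.26

deff = 1 + (13 − 1)·0.188 = 1 + 2.256 = 3.256.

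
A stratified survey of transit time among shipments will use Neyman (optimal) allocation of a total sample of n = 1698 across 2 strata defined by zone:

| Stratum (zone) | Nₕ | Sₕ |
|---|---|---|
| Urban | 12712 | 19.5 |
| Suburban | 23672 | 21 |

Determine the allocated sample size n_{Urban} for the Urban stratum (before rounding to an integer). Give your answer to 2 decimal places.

Neyman allocation: nₕ = n·NₕSₕ / Σⱼ NⱼSⱼ.
Σ NⱼSⱼ = 12712·19.5 + 23672·21 = 744996.
n_{Urban} = 1698·12712·19.5 / 744996 = 564.98.

564.98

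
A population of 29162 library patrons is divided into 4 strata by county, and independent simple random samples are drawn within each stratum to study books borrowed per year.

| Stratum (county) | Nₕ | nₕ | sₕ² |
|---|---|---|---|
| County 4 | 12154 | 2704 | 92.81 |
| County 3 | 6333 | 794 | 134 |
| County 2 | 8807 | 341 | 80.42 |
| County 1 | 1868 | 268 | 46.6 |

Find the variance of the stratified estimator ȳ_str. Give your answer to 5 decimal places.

0.03288

Var(ȳ_str) = Σₕ Wₕ²(1 − fₕ)sₕ²/nₕ with Wₕ = Nₕ/N, N = 29162.
County 4: Wₕ = 0.41677526; term = 0.41677526²·(1 − 0.22247820)·92.81/2704 = 0.0046355846.
County 3: Wₕ = 0.21716618; term = 0.21716618²·(1 − 0.12537502)·134/794 = 0.006961303.
County 2: Wₕ = 0.30200261; term = 0.30200261²·(1 − 0.03871920)·80.42/341 = 0.020676705.
County 1: Wₕ = 0.06405596; term = 0.06405596²·(1 − 0.14346895)·46.6/268 = 6.1110152 × 10^-4.
Sum = 0.032884694.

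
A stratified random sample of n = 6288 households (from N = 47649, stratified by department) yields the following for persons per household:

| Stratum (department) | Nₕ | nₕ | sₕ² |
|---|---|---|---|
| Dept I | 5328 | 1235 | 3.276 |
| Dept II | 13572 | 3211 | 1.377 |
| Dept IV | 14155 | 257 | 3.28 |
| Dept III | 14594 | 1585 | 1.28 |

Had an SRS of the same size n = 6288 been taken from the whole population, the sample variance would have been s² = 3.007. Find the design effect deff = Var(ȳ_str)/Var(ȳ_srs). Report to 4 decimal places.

Var(ȳ_str) = Σ Wₕ²(1−fₕ)sₕ²/nₕ with Wₕ = Nₕ/47649:
  Dept I: (5328/47649)²·(1−1235/5328)·3.276/1235 = 2.5478586 × 10^-5
  Dept II: (13572/47649)²·(1−3211/13572)·1.377/3211 = 2.6560215 × 10^-5
  Dept IV: (14155/47649)²·(1−257/14155)·3.28/257 = 0.0011058477
  Dept III: (14594/47649)²·(1−1585/14594)·1.28/1585 = 6.7529165 × 10^-5
  → Var(ȳ_str) = 0.0012254157.
Var(ȳ_srs) = (1 − 6288/47649)·3.007/6288 = 4.1510516 × 10^-4.
deff = 0.0012254157 / (4.1510516 × 10^-4) = 2.9521.

2.9521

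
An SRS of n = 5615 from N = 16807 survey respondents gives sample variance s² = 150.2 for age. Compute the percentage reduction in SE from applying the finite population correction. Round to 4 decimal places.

f = n/N = 5615/16807 = 0.33408699.
SE_no-fpc = √(s²/n) = 0.16355359; SE_fpc = √((1−f)s²/n) = 0.13346544.
Ratio = √(1−f) = 0.81603493. Reduction = 100·(1 − 0.81603493) = 18.3965%.

18.3965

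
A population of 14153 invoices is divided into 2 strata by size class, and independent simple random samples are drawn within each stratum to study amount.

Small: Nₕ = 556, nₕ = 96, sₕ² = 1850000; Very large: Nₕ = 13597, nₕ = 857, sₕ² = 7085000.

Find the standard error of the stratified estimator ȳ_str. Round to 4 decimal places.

Var(ȳ_str) = Σₕ Wₕ²(1 − fₕ)sₕ²/nₕ with Wₕ = Nₕ/N, N = 14153.
Small: Wₕ = 0.03928496; term = 0.03928496²·(1 − 0.17266187)·1850000/96 = 24.605722.
Very large: Wₕ = 0.96071504; term = 0.96071504²·(1 − 0.06302861)·7085000/857 = 7149.4815.
Sum = 7174.0872.
SE = √(7174.0872) = 84.7000.

84.7000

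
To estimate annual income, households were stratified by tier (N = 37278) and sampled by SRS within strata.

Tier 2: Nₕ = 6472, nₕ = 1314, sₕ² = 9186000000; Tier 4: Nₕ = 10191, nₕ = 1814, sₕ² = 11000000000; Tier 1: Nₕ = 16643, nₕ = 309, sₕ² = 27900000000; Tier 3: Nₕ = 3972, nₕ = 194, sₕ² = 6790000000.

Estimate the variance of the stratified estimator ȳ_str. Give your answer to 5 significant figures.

1.8581 × 10^7

Var(ȳ_str) = Σₕ Wₕ²(1 − fₕ)sₕ²/nₕ with Wₕ = Nₕ/N, N = 37278.
Tier 2: Wₕ = 0.17361446; term = 0.17361446²·(1 − 0.20302843)·9186000000/1314 = 167936.74.
Tier 4: Wₕ = 0.27337840; term = 0.27337840²·(1 − 0.17800020)·11000000000/1814 = 372525.08.
Tier 1: Wₕ = 0.44645635; term = 0.44645635²·(1 − 0.01856636)·27900000000/309 = 1.7663009 × 10^7.
Tier 3: Wₕ = 0.10655078; term = 0.10655078²·(1 − 0.04884189)·6790000000/194 = 377949.72.
Sum = 1.8581421 × 10^7.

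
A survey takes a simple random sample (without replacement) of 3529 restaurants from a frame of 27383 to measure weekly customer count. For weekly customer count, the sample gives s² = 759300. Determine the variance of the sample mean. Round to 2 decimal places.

Under SRS without replacement, Var(ȳ) = (1 − f)·s²/n with f = n/N = 3529/27383 = 0.12887558.
Var(ȳ) = (1 − 0.12887558)·759300/3529 = 0.87112442·215.1601 = 187.43122.

187.43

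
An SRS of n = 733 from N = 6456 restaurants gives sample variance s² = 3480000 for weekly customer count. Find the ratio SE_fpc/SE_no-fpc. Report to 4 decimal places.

0.9415

f = n/N = 733/6456 = 0.11353779.
SE_no-fpc = √(s²/n) = 68.902921; SE_fpc = √((1−f)s²/n) = 64.873562.
Ratio = √(1−f) = 0.94152122.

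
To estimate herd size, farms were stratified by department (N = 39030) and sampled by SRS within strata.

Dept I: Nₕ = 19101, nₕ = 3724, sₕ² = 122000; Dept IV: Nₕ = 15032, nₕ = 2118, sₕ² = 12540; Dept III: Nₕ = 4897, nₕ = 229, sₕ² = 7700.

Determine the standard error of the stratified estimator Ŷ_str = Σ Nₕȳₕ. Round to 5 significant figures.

107430

Var(Ŷ_str) = Σₕ Nₕ²(1 − fₕ)sₕ²/nₕ.
Dept I: 19101²·(1 − 3724/19101)·122000/3724 = 9.6222775 × 10^9.
Dept IV: 15032²·(1 − 2118/15032)·12540/2118 = 1.1493416 × 10^9.
Dept III: 4897²·(1 − 229/4897)·7700/229 = 7.6862799 × 10^8.
Sum = 1.1540247 × 10^10.
SE = √(1.1540247 × 10^10) = 107430.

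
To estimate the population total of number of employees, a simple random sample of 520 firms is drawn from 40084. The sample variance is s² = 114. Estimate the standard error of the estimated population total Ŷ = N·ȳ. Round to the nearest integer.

Var(Ŷ) = N²·Var(ȳ) = N²·(1 − n/N)·s²/n.
f = 520/40084 = 0.01297276; Var(ȳ) = 0.98702724·114/520 = 0.21638674.
Var(Ŷ) = 40084² · 0.21638674 = 3.4767443 × 10^8.
SE(Ŷ) = √(3.4767443 × 10^8) = 18646.

18646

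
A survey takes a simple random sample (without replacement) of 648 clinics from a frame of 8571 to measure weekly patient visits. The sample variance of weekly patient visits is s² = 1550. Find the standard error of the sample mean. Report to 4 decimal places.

1.4870

Under SRS without replacement, Var(ȳ) = (1 − f)·s²/n with f = n/N = 648/8571 = 0.07560378.
Var(ȳ) = (1 − 0.07560378)·1550/648 = 0.92439622·2.3919753 = 2.2111329.
SE(ȳ) = √(2.2111329) = 1.4870.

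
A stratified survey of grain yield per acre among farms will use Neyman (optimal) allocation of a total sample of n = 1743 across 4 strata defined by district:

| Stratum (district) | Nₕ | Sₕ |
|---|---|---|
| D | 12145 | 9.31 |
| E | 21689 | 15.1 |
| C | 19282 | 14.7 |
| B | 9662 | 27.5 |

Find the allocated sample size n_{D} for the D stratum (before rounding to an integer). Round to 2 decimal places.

Neyman allocation: nₕ = n·NₕSₕ / Σⱼ NⱼSⱼ.
Σ NⱼSⱼ = 12145·9.31 + 21689·15.1 + 19282·14.7 + 9662·27.5 = 989724.25.
n_{D} = 1743·12145·9.31 / 989724.25 = 199.13.

199.13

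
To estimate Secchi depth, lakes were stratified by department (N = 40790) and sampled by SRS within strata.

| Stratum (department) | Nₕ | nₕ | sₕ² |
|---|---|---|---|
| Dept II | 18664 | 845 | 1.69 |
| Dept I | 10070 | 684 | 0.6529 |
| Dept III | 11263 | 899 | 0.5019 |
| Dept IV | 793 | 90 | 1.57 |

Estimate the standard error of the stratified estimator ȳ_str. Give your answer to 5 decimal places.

0.02234

Var(ȳ_str) = Σₕ Wₕ²(1 − fₕ)sₕ²/nₕ with Wₕ = Nₕ/N, N = 40790.
Dept II: Wₕ = 0.45756313; term = 0.45756313²·(1 − 0.04527432)·1.69/845 = 3.997704 × 10^-4.
Dept I: Wₕ = 0.24687423; term = 0.24687423²·(1 − 0.06792453)·0.6529/684 = 5.4224203 × 10^-5.
Dept III: Wₕ = 0.27612160; term = 0.27612160²·(1 − 0.07981888)·0.5019/899 = 3.9168017 × 10^-5.
Dept IV: Wₕ = 0.01944104; term = 0.01944104²·(1 − 0.11349306)·1.57/90 = 5.8449156 × 10^-6.
Sum = 4.9900754 × 10^-4.
SE = √(4.9900754 × 10^-4) = 0.02234.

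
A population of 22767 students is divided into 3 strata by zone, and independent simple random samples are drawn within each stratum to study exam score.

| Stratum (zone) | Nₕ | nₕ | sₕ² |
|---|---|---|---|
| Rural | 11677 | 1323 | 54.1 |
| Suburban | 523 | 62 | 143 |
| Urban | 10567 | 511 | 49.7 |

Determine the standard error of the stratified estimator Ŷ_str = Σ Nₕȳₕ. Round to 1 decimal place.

Var(Ŷ_str) = Σₕ Nₕ²(1 − fₕ)sₕ²/nₕ.
Rural: 11677²·(1 − 1323/11677)·54.1/1323 = 4.9439818 × 10^6.
Suburban: 523²·(1 − 62/523)·143/62 = 556092.4.
Urban: 10567²·(1 − 511/10567)·49.7/511 = 1.0335047 × 10^7.
Sum = 1.5835121 × 10^7.
SE = √(1.5835121 × 10^7) = 3979.3.

3979.3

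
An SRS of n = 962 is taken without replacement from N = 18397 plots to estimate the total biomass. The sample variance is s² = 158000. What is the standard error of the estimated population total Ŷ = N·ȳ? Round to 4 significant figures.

Var(Ŷ) = N²·Var(ȳ) = N²·(1 − n/N)·s²/n.
f = 962/18397 = 0.05229113; Var(ȳ) = 0.94770887·158000/962 = 155.65281.
Var(Ŷ) = 18397² · 155.65281 = 5.2680633 × 10^10.
SE(Ŷ) = √(5.2680633 × 10^10) = 229500.

229500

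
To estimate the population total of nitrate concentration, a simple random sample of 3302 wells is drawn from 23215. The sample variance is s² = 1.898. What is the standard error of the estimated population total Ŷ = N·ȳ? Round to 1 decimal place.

515.5

Var(Ŷ) = N²·Var(ȳ) = N²·(1 − n/N)·s²/n.
f = 3302/23215 = 0.14223562; Var(ȳ) = 0.85776438·1.898/3302 = 4.9304567 × 10^-4.
Var(Ŷ) = 23215² · (4.9304567 × 10^-4) = 265720.17.
SE(Ŷ) = √(265720.17) = 515.5.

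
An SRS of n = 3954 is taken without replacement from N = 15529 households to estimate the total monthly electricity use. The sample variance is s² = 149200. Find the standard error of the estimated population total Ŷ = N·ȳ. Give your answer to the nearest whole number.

Var(Ŷ) = N²·Var(ȳ) = N²·(1 − n/N)·s²/n.
f = 3954/15529 = 0.25462039; Var(ȳ) = 0.74537961·149200/3954 = 28.12611.
Var(Ŷ) = 15529² · 28.12611 = 6.782607 × 10^9.
SE(Ŷ) = √(6.782607 × 10^9) = 82357.

82357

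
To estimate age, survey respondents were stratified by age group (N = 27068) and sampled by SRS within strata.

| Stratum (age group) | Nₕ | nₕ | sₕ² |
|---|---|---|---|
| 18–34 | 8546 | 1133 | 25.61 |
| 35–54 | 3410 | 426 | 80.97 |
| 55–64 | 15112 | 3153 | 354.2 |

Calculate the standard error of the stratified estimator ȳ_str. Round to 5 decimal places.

0.17973

Var(ȳ_str) = Σₕ Wₕ²(1 − fₕ)sₕ²/nₕ with Wₕ = Nₕ/N, N = 27068.
18–34: Wₕ = 0.31572336; term = 0.31572336²·(1 − 0.13257664)·25.61/1133 = 0.0019544485.
35–54: Wₕ = 0.12597902; term = 0.12597902²·(1 − 0.12492669)·80.97/426 = 0.002639705.
55–64: Wₕ = 0.55829762; term = 0.55829762²·(1 − 0.20864214)·354.2/3153 = 0.027709524.
Sum = 0.032303678.
SE = √(0.032303678) = 0.17973.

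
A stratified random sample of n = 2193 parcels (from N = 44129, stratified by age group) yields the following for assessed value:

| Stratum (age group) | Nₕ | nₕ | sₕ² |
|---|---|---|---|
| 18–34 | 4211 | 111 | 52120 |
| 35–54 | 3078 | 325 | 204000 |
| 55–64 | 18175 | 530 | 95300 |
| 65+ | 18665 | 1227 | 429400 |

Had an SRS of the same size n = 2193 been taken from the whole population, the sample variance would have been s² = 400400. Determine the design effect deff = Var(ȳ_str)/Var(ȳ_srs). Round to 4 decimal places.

Var(ȳ_str) = Σ Wₕ²(1−fₕ)sₕ²/nₕ with Wₕ = Nₕ/44129:
  18–34: (4211/44129)²·(1−111/4211)·52120/111 = 4.1629611
  35–54: (3078/44129)²·(1−325/3078)·204000/325 = 2.7313255
  55–64: (18175/44129)²·(1−530/18175)·95300/530 = 29.611809
  65+: (18665/44129)²·(1−1227/18665)·429400/1227 = 58.491663
  → Var(ȳ_str) = 94.997759.
Var(ȳ_srs) = (1 − 2193/44129)·400400/2193 = 173.50754.
deff = 94.997759 / 173.50754 = 0.5475.

0.5475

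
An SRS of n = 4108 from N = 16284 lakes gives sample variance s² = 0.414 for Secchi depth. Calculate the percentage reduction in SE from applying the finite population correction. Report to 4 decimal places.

f = n/N = 4108/16284 = 0.25227217.
SE_no-fpc = √(s²/n) = 0.010038873; SE_fpc = √((1−f)s²/n) = 0.0086807395.
Ratio = √(1−f) = 0.86471257. Reduction = 100·(1 − 0.86471257) = 13.5287%.

13.5287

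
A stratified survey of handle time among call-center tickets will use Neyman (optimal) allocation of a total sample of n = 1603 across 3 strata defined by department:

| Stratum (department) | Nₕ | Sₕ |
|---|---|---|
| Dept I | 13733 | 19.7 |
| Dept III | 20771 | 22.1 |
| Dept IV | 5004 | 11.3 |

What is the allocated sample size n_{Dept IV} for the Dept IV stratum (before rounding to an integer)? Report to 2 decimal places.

115.30

Neyman allocation: nₕ = n·NₕSₕ / Σⱼ NⱼSⱼ.
Σ NⱼSⱼ = 13733·19.7 + 20771·22.1 + 5004·11.3 = 786124.4.
n_{Dept IV} = 1603·5004·11.3 / 786124.4 = 115.30.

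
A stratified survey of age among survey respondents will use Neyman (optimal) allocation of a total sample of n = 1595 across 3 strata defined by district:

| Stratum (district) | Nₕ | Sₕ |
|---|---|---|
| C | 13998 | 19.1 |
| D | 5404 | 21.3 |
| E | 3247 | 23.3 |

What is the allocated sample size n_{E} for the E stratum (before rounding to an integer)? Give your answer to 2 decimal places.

263.40

Neyman allocation: nₕ = n·NₕSₕ / Σⱼ NⱼSⱼ.
Σ NⱼSⱼ = 13998·19.1 + 5404·21.3 + 3247·23.3 = 458122.1.
n_{E} = 1595·3247·23.3 / 458122.1 = 263.40.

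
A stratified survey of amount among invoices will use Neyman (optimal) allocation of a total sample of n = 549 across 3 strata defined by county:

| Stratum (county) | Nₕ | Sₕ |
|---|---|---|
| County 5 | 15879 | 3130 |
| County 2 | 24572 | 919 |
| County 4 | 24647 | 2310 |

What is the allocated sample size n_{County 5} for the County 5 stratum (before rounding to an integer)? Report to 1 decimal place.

211.2

Neyman allocation: nₕ = n·NₕSₕ / Σⱼ NⱼSⱼ.
Σ NⱼSⱼ = 15879·3130 + 24572·919 + 24647·2310 = 1.2921751 × 10^8.
n_{County 5} = 549·15879·3130 / (1.2921751 × 10^8) = 211.2.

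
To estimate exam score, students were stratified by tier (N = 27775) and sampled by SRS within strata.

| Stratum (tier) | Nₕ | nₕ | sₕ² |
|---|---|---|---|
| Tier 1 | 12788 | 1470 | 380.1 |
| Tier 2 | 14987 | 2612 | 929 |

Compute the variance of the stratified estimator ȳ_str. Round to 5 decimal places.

Var(ȳ_str) = Σₕ Wₕ²(1 − fₕ)sₕ²/nₕ with Wₕ = Nₕ/N, N = 27775.
Tier 1: Wₕ = 0.46041404; term = 0.46041404²·(1 − 0.11495152)·380.1/1470 = 0.048511501.
Tier 2: Wₕ = 0.53958596; term = 0.53958596²·(1 − 0.17428438)·929/2612 = 0.085505553.
Sum = 0.13401705.

0.13402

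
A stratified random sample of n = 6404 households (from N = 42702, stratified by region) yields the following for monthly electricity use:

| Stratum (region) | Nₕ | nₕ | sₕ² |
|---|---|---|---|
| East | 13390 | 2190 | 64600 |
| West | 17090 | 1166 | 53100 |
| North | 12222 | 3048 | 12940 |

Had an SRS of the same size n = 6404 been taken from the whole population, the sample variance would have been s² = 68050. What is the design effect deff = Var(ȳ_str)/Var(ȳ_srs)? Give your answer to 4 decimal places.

Var(ȳ_str) = Σ Wₕ²(1−fₕ)sₕ²/nₕ with Wₕ = Nₕ/42702:
  East: (13390/42702)²·(1−2190/13390)·64600/2190 = 2.4259987
  West: (17090/42702)²·(1−1166/17090)·53100/1166 = 6.7966322
  North: (12222/42702)²·(1−3048/12222)·12940/3048 = 0.26105012
  → Var(ȳ_str) = 9.483681.
Var(ȳ_srs) = (1 − 6404/42702)·68050/6404 = 9.032569.
deff = 9.483681 / 9.032569 = 1.0499.

1.0499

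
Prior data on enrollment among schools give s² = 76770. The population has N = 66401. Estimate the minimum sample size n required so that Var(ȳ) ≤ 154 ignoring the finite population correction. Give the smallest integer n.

499

Without fpc, n₀ = s²/D = 76770/154 = 498.5065.
Rounding up, n = 499.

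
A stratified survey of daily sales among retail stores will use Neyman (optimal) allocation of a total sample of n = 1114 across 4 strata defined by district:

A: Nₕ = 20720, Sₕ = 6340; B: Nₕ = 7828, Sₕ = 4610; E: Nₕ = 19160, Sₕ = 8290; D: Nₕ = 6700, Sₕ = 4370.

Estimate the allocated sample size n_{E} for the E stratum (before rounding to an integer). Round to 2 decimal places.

Neyman allocation: nₕ = n·NₕSₕ / Σⱼ NⱼSⱼ.
Σ NⱼSⱼ = 20720·6340 + 7828·4610 + 19160·8290 + 6700·4370 = 3.5556728 × 10^8.
n_{E} = 1114·19160·8290 / (3.5556728 × 10^8) = 497.64.

497.64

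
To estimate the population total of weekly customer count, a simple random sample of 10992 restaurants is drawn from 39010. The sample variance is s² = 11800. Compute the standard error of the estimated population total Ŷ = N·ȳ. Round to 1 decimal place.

34253.8

Var(Ŷ) = N²·Var(ȳ) = N²·(1 − n/N)·s²/n.
f = 10992/39010 = 0.28177390; Var(ȳ) = 0.71822610·11800/10992 = 0.77102146.
Var(Ŷ) = 39010² · 0.77102146 = 1.1733251 × 10^9.
SE(Ŷ) = √(1.1733251 × 10^9) = 34253.8.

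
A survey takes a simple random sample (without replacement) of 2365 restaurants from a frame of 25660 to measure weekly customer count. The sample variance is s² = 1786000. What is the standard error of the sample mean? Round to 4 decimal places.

Under SRS without replacement, Var(ȳ) = (1 − f)·s²/n with f = n/N = 2365/25660 = 0.09216680.
Var(ȳ) = (1 − 0.09216680)·1786000/2365 = 0.90783320·755.1797 = 685.57721.
SE(ȳ) = √(685.57721) = 26.1835.

26.1835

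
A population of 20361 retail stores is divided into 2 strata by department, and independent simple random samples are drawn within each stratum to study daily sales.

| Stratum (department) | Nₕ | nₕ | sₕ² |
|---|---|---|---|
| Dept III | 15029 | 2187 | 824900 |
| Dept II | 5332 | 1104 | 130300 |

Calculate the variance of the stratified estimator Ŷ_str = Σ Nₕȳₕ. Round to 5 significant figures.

Var(Ŷ_str) = Σₕ Nₕ²(1 − fₕ)sₕ²/nₕ.
Dept III: 15029²·(1 − 2187/15029)·824900/2187 = 7.27973 × 10^10.
Dept II: 5332²·(1 − 1104/5332)·130300/1104 = 2.6607279 × 10^9.
Sum = 7.5458028 × 10^10.

7.5458 × 10^10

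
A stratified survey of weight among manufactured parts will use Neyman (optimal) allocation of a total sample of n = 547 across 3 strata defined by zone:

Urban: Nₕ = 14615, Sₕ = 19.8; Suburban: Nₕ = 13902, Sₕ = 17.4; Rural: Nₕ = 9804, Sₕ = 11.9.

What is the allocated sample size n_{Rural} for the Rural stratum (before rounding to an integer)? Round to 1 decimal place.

98.5

Neyman allocation: nₕ = n·NₕSₕ / Σⱼ NⱼSⱼ.
Σ NⱼSⱼ = 14615·19.8 + 13902·17.4 + 9804·11.9 = 647939.4.
n_{Rural} = 547·9804·11.9 / 647939.4 = 98.5.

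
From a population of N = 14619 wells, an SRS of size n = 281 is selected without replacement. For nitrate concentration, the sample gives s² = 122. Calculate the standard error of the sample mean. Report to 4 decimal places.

0.6525

Under SRS without replacement, Var(ȳ) = (1 − f)·s²/n with f = n/N = 281/14619 = 0.01922156.
Var(ȳ) = (1 − 0.01922156)·122/281 = 0.98077844·0.4341637 = 0.4258184.
SE(ȳ) = √(0.4258184) = 0.6525.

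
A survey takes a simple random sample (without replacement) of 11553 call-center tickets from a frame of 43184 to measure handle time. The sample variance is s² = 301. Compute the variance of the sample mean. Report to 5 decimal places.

0.01908

Under SRS without replacement, Var(ȳ) = (1 − f)·s²/n with f = n/N = 11553/43184 = 0.26752964.
Var(ȳ) = (1 − 0.26752964)·301/11553 = 0.73247036·0.026053839 = 0.019083665.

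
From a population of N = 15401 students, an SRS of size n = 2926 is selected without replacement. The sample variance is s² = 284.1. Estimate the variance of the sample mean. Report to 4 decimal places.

0.0786

Under SRS without replacement, Var(ȳ) = (1 − f)·s²/n with f = n/N = 2926/15401 = 0.18998766.
Var(ȳ) = (1 − 0.18998766)·284.1/2926 = 0.81001234·0.09709501 = 0.078648156.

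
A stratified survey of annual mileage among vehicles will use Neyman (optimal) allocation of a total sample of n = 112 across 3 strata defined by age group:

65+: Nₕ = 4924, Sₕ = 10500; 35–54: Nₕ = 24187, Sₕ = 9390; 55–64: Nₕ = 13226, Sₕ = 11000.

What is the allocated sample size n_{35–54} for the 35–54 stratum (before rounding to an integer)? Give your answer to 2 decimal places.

Neyman allocation: nₕ = n·NₕSₕ / Σⱼ NⱼSⱼ.
Σ NⱼSⱼ = 4924·10500 + 24187·9390 + 13226·11000 = 4.2430393 × 10^8.
n_{35–54} = 112·24187·9390 / (4.2430393 × 10^8) = 59.95.

59.95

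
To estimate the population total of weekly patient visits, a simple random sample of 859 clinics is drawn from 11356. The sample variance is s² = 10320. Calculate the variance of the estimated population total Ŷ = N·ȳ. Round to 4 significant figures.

Var(Ŷ) = N²·Var(ȳ) = N²·(1 − n/N)·s²/n.
f = 859/11356 = 0.07564283; Var(ȳ) = 0.92435717·10320/859 = 11.105199.
Var(Ŷ) = 11356² · 11.105199 = 1.4321124 × 10^9.

1.432 × 10^9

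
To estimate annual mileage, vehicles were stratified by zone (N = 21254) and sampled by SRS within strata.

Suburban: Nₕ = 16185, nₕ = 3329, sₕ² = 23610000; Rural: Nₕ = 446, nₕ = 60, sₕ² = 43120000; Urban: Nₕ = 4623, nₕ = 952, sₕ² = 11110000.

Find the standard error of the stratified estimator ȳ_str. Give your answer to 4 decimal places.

Var(ȳ_str) = Σₕ Wₕ²(1 − fₕ)sₕ²/nₕ with Wₕ = Nₕ/N, N = 21254.
Suburban: Wₕ = 0.76150372; term = 0.76150372²·(1 − 0.20568428)·23610000/3329 = 3266.7764.
Rural: Wₕ = 0.02098429; term = 0.02098429²·(1 − 0.13452915)·43120000/60 = 273.88504.
Urban: Wₕ = 0.21751200; term = 0.21751200²·(1 − 0.20592689)·11110000/952 = 438.43381.
Sum = 3979.0953.
SE = √(3979.0953) = 63.0801.

63.0801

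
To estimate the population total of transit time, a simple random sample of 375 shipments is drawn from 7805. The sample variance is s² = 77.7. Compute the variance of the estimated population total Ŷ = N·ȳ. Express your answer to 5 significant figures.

Var(Ŷ) = N²·Var(ȳ) = N²·(1 − n/N)·s²/n.
f = 375/7805 = 0.04804612; Var(ȳ) = 0.95195388·77.7/375 = 0.19724484.
Var(Ŷ) = 7805² · 0.19724484 = 1.2015766 × 10^7.

1.2016 × 10^7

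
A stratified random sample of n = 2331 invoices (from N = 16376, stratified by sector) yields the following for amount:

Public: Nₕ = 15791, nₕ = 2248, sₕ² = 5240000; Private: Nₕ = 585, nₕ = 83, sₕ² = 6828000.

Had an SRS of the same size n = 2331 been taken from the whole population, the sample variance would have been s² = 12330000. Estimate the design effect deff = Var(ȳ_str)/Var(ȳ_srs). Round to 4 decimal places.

Var(ȳ_str) = Σ Wₕ²(1−fₕ)sₕ²/nₕ with Wₕ = Nₕ/16376:
  Public: (15791/16376)²·(1−2248/15791)·5240000/2248 = 1858.8478
  Private: (585/16376)²·(1−83/585)·6828000/83 = 90.086423
  → Var(ȳ_str) = 1948.9342.
Var(ȳ_srs) = (1 − 2331/16376)·12330000/2331 = 4536.6442.
deff = 1948.9342 / 4536.6442 = 0.4296.

0.4296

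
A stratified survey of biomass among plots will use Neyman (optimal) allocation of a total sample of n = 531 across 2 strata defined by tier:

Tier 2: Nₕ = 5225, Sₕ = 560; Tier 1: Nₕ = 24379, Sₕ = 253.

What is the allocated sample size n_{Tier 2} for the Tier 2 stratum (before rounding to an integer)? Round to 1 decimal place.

Neyman allocation: nₕ = n·NₕSₕ / Σⱼ NⱼSⱼ.
Σ NⱼSⱼ = 5225·560 + 24379·253 = 9.093887 × 10^6.
n_{Tier 2} = 531·5225·560 / (9.093887 × 10^6) = 170.9.

170.9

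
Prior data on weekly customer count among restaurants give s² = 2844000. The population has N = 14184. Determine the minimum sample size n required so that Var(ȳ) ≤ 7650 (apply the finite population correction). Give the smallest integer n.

Without fpc, n₀ = s²/D = 2844000/7650 = 371.7647.
With fpc, (1 − n/N)·s²/n ≤ D requires n ≥ n₀/(1 + n₀/N) = 371.7647/(1 + 371.7647/14184) = 362.2696.
Rounding up, n = 363.

363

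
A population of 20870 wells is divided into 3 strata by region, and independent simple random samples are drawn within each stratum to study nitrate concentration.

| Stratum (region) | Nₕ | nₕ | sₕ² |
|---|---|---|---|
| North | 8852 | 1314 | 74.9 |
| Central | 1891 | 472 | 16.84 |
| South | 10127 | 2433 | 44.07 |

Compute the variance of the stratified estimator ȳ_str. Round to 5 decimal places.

Var(ȳ_str) = Σₕ Wₕ²(1 − fₕ)sₕ²/nₕ with Wₕ = Nₕ/N, N = 20870.
North: Wₕ = 0.42414950; term = 0.42414950²·(1 − 0.14844103)·74.9/1314 = 0.00873251.
Central: Wₕ = 0.09060853; term = 0.09060853²·(1 − 0.24960338)·16.84/472 = 2.1980072 × 10^-4.
South: Wₕ = 0.48524197; term = 0.48524197²·(1 − 0.24024884)·44.07/2433 = 0.0032403285.
Sum = 0.012192639.

0.01219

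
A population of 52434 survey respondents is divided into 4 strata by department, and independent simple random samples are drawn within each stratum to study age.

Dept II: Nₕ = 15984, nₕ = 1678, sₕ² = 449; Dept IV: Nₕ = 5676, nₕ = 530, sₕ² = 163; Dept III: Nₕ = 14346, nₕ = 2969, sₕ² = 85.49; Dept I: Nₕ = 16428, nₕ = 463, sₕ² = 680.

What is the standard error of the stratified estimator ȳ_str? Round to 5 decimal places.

Var(ȳ_str) = Σₕ Wₕ²(1 − fₕ)sₕ²/nₕ with Wₕ = Nₕ/N, N = 52434.
Dept II: Wₕ = 0.30484037; term = 0.30484037²·(1 − 0.10497998)·449/1678 = 0.02225523.
Dept IV: Wₕ = 0.10825037; term = 0.10825037²·(1 − 0.09337562)·163/530 = 0.003267367.
Dept III: Wₕ = 0.27360110; term = 0.27360110²·(1 − 0.20695664)·85.49/2969 = 0.0017093765.
Dept I: Wₕ = 0.31330816; term = 0.31330816²·(1 − 0.02818359)·680/463 = 0.14010562.
Sum = 0.16733759.
SE = √(0.16733759) = 0.40907.

0.40907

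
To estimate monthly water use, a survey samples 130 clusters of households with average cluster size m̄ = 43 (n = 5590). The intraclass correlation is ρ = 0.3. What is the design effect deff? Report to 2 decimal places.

deff = 1 + (43 − 1)·0.3 = 1 + 12.6 = 13.6.

13.60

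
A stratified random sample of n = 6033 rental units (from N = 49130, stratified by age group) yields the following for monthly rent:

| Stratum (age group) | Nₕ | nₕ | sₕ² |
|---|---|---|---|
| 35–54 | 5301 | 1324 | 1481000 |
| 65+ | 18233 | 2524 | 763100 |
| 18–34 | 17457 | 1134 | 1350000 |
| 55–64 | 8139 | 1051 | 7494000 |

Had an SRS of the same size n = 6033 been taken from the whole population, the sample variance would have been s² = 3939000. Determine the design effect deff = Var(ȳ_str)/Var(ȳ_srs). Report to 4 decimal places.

Var(ȳ_str) = Σ Wₕ²(1−fₕ)sₕ²/nₕ with Wₕ = Nₕ/49130:
  35–54: (5301/49130)²·(1−1324/5301)·1481000/1324 = 9.7698285
  65+: (18233/49130)²·(1−2524/18233)·763100/2524 = 35.876102
  18–34: (17457/49130)²·(1−1134/17457)·1350000/1134 = 140.53897
  55–64: (8139/49130)²·(1−1051/8139)·7494000/1051 = 170.41672
  → Var(ȳ_str) = 356.60162.
Var(ȳ_srs) = (1 − 6033/49130)·3939000/6033 = 572.73395.
deff = 356.60162 / 572.73395 = 0.6226.

0.6226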